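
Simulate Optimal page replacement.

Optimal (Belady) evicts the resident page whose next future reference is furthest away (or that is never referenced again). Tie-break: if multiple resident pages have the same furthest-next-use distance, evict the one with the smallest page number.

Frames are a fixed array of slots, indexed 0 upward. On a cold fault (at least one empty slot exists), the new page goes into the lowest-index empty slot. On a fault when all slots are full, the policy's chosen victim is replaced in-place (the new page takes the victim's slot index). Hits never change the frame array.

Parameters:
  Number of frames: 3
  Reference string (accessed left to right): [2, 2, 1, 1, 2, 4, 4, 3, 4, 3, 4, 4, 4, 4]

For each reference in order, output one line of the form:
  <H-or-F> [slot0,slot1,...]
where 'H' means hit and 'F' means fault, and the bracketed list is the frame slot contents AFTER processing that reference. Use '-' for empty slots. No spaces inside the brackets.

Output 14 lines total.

F [2,-,-]
H [2,-,-]
F [2,1,-]
H [2,1,-]
H [2,1,-]
F [2,1,4]
H [2,1,4]
F [2,3,4]
H [2,3,4]
H [2,3,4]
H [2,3,4]
H [2,3,4]
H [2,3,4]
H [2,3,4]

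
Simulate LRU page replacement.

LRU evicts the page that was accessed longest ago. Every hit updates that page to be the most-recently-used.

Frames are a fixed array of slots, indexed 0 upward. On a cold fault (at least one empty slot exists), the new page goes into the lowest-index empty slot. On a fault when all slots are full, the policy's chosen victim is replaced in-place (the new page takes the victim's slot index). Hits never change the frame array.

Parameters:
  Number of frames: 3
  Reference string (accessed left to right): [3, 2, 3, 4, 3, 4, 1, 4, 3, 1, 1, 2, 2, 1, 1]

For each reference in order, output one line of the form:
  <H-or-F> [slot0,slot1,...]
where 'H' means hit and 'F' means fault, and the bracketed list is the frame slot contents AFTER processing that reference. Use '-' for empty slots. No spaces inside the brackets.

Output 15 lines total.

F [3,-,-]
F [3,2,-]
H [3,2,-]
F [3,2,4]
H [3,2,4]
H [3,2,4]
F [3,1,4]
H [3,1,4]
H [3,1,4]
H [3,1,4]
H [3,1,4]
F [3,1,2]
H [3,1,2]
H [3,1,2]
H [3,1,2]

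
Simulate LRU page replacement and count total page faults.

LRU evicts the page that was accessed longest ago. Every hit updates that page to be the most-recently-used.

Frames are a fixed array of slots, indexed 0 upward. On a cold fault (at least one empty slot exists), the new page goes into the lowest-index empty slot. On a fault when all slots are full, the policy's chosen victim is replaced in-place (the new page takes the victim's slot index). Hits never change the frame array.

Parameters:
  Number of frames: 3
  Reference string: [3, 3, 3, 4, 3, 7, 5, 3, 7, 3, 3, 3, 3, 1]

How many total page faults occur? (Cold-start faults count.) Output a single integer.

Answer: 5

Derivation:
Step 0: ref 3 → FAULT, frames=[3,-,-]
Step 1: ref 3 → HIT, frames=[3,-,-]
Step 2: ref 3 → HIT, frames=[3,-,-]
Step 3: ref 4 → FAULT, frames=[3,4,-]
Step 4: ref 3 → HIT, frames=[3,4,-]
Step 5: ref 7 → FAULT, frames=[3,4,7]
Step 6: ref 5 → FAULT (evict 4), frames=[3,5,7]
Step 7: ref 3 → HIT, frames=[3,5,7]
Step 8: ref 7 → HIT, frames=[3,5,7]
Step 9: ref 3 → HIT, frames=[3,5,7]
Step 10: ref 3 → HIT, frames=[3,5,7]
Step 11: ref 3 → HIT, frames=[3,5,7]
Step 12: ref 3 → HIT, frames=[3,5,7]
Step 13: ref 1 → FAULT (evict 5), frames=[3,1,7]
Total faults: 5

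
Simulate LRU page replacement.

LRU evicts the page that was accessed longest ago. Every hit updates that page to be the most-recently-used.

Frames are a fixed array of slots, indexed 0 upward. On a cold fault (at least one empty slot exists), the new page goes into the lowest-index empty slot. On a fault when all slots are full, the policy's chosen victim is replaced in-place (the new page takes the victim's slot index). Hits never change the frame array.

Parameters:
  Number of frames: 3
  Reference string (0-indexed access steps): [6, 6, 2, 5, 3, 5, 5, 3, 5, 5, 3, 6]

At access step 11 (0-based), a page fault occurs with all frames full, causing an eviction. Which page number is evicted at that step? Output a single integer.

Answer: 2

Derivation:
Step 0: ref 6 -> FAULT, frames=[6,-,-]
Step 1: ref 6 -> HIT, frames=[6,-,-]
Step 2: ref 2 -> FAULT, frames=[6,2,-]
Step 3: ref 5 -> FAULT, frames=[6,2,5]
Step 4: ref 3 -> FAULT, evict 6, frames=[3,2,5]
Step 5: ref 5 -> HIT, frames=[3,2,5]
Step 6: ref 5 -> HIT, frames=[3,2,5]
Step 7: ref 3 -> HIT, frames=[3,2,5]
Step 8: ref 5 -> HIT, frames=[3,2,5]
Step 9: ref 5 -> HIT, frames=[3,2,5]
Step 10: ref 3 -> HIT, frames=[3,2,5]
Step 11: ref 6 -> FAULT, evict 2, frames=[3,6,5]
At step 11: evicted page 2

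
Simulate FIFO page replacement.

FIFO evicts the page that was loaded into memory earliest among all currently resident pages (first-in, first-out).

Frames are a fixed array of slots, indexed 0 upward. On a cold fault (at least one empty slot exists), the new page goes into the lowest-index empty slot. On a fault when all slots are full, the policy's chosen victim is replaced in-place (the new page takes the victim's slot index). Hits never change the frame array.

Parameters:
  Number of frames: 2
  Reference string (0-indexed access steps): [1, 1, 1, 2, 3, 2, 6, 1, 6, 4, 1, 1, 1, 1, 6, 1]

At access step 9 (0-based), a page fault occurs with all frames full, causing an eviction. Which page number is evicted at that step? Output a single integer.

Answer: 6

Derivation:
Step 0: ref 1 -> FAULT, frames=[1,-]
Step 1: ref 1 -> HIT, frames=[1,-]
Step 2: ref 1 -> HIT, frames=[1,-]
Step 3: ref 2 -> FAULT, frames=[1,2]
Step 4: ref 3 -> FAULT, evict 1, frames=[3,2]
Step 5: ref 2 -> HIT, frames=[3,2]
Step 6: ref 6 -> FAULT, evict 2, frames=[3,6]
Step 7: ref 1 -> FAULT, evict 3, frames=[1,6]
Step 8: ref 6 -> HIT, frames=[1,6]
Step 9: ref 4 -> FAULT, evict 6, frames=[1,4]
At step 9: evicted page 6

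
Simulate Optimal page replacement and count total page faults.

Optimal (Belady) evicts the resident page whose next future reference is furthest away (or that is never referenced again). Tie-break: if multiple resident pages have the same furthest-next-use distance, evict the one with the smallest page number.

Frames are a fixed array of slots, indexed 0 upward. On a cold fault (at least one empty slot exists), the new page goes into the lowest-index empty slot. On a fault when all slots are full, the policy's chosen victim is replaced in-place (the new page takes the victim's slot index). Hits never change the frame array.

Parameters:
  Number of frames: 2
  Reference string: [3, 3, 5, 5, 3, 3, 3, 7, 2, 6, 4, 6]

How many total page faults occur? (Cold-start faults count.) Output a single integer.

Step 0: ref 3 → FAULT, frames=[3,-]
Step 1: ref 3 → HIT, frames=[3,-]
Step 2: ref 5 → FAULT, frames=[3,5]
Step 3: ref 5 → HIT, frames=[3,5]
Step 4: ref 3 → HIT, frames=[3,5]
Step 5: ref 3 → HIT, frames=[3,5]
Step 6: ref 3 → HIT, frames=[3,5]
Step 7: ref 7 → FAULT (evict 3), frames=[7,5]
Step 8: ref 2 → FAULT (evict 5), frames=[7,2]
Step 9: ref 6 → FAULT (evict 2), frames=[7,6]
Step 10: ref 4 → FAULT (evict 7), frames=[4,6]
Step 11: ref 6 → HIT, frames=[4,6]
Total faults: 6

Answer: 6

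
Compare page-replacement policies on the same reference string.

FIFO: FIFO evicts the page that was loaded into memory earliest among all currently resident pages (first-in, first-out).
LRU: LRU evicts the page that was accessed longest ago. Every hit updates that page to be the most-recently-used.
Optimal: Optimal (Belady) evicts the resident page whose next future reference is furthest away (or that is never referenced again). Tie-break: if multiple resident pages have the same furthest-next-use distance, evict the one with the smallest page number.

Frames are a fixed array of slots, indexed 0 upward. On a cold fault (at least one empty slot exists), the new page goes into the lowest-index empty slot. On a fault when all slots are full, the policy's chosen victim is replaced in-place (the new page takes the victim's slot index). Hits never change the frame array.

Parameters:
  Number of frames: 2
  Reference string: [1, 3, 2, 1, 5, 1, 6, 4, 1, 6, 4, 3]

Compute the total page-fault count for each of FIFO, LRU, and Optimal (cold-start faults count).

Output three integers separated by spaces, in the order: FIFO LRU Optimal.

Answer: 11 11 8

Derivation:
--- FIFO ---
  step 0: ref 1 -> FAULT, frames=[1,-] (faults so far: 1)
  step 1: ref 3 -> FAULT, frames=[1,3] (faults so far: 2)
  step 2: ref 2 -> FAULT, evict 1, frames=[2,3] (faults so far: 3)
  step 3: ref 1 -> FAULT, evict 3, frames=[2,1] (faults so far: 4)
  step 4: ref 5 -> FAULT, evict 2, frames=[5,1] (faults so far: 5)
  step 5: ref 1 -> HIT, frames=[5,1] (faults so far: 5)
  step 6: ref 6 -> FAULT, evict 1, frames=[5,6] (faults so far: 6)
  step 7: ref 4 -> FAULT, evict 5, frames=[4,6] (faults so far: 7)
  step 8: ref 1 -> FAULT, evict 6, frames=[4,1] (faults so far: 8)
  step 9: ref 6 -> FAULT, evict 4, frames=[6,1] (faults so far: 9)
  step 10: ref 4 -> FAULT, evict 1, frames=[6,4] (faults so far: 10)
  step 11: ref 3 -> FAULT, evict 6, frames=[3,4] (faults so far: 11)
  FIFO total faults: 11
--- LRU ---
  step 0: ref 1 -> FAULT, frames=[1,-] (faults so far: 1)
  step 1: ref 3 -> FAULT, frames=[1,3] (faults so far: 2)
  step 2: ref 2 -> FAULT, evict 1, frames=[2,3] (faults so far: 3)
  step 3: ref 1 -> FAULT, evict 3, frames=[2,1] (faults so far: 4)
  step 4: ref 5 -> FAULT, evict 2, frames=[5,1] (faults so far: 5)
  step 5: ref 1 -> HIT, frames=[5,1] (faults so far: 5)
  step 6: ref 6 -> FAULT, evict 5, frames=[6,1] (faults so far: 6)
  step 7: ref 4 -> FAULT, evict 1, frames=[6,4] (faults so far: 7)
  step 8: ref 1 -> FAULT, evict 6, frames=[1,4] (faults so far: 8)
  step 9: ref 6 -> FAULT, evict 4, frames=[1,6] (faults so far: 9)
  step 10: ref 4 -> FAULT, evict 1, frames=[4,6] (faults so far: 10)
  step 11: ref 3 -> FAULT, evict 6, frames=[4,3] (faults so far: 11)
  LRU total faults: 11
--- Optimal ---
  step 0: ref 1 -> FAULT, frames=[1,-] (faults so far: 1)
  step 1: ref 3 -> FAULT, frames=[1,3] (faults so far: 2)
  step 2: ref 2 -> FAULT, evict 3, frames=[1,2] (faults so far: 3)
  step 3: ref 1 -> HIT, frames=[1,2] (faults so far: 3)
  step 4: ref 5 -> FAULT, evict 2, frames=[1,5] (faults so far: 4)
  step 5: ref 1 -> HIT, frames=[1,5] (faults so far: 4)
  step 6: ref 6 -> FAULT, evict 5, frames=[1,6] (faults so far: 5)
  step 7: ref 4 -> FAULT, evict 6, frames=[1,4] (faults so far: 6)
  step 8: ref 1 -> HIT, frames=[1,4] (faults so far: 6)
  step 9: ref 6 -> FAULT, evict 1, frames=[6,4] (faults so far: 7)
  step 10: ref 4 -> HIT, frames=[6,4] (faults so far: 7)
  step 11: ref 3 -> FAULT, evict 4, frames=[6,3] (faults so far: 8)
  Optimal total faults: 8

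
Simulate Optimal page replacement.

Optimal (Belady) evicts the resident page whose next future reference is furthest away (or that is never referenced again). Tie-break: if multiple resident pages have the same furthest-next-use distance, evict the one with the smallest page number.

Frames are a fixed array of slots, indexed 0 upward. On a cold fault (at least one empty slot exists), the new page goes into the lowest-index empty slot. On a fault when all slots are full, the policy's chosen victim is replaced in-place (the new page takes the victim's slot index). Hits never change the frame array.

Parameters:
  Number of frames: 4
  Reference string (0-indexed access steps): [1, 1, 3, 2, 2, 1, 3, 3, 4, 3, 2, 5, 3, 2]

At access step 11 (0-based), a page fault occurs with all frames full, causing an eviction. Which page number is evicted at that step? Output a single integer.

Answer: 1

Derivation:
Step 0: ref 1 -> FAULT, frames=[1,-,-,-]
Step 1: ref 1 -> HIT, frames=[1,-,-,-]
Step 2: ref 3 -> FAULT, frames=[1,3,-,-]
Step 3: ref 2 -> FAULT, frames=[1,3,2,-]
Step 4: ref 2 -> HIT, frames=[1,3,2,-]
Step 5: ref 1 -> HIT, frames=[1,3,2,-]
Step 6: ref 3 -> HIT, frames=[1,3,2,-]
Step 7: ref 3 -> HIT, frames=[1,3,2,-]
Step 8: ref 4 -> FAULT, frames=[1,3,2,4]
Step 9: ref 3 -> HIT, frames=[1,3,2,4]
Step 10: ref 2 -> HIT, frames=[1,3,2,4]
Step 11: ref 5 -> FAULT, evict 1, frames=[5,3,2,4]
At step 11: evicted page 1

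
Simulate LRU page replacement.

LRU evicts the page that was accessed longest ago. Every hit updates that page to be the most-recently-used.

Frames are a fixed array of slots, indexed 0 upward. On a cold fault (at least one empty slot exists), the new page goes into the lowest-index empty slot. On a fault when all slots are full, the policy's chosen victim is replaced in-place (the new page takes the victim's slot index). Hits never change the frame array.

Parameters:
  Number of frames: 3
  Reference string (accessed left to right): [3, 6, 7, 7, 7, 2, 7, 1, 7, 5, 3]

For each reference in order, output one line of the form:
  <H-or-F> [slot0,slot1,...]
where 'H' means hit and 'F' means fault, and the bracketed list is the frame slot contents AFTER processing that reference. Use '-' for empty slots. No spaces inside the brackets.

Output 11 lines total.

F [3,-,-]
F [3,6,-]
F [3,6,7]
H [3,6,7]
H [3,6,7]
F [2,6,7]
H [2,6,7]
F [2,1,7]
H [2,1,7]
F [5,1,7]
F [5,3,7]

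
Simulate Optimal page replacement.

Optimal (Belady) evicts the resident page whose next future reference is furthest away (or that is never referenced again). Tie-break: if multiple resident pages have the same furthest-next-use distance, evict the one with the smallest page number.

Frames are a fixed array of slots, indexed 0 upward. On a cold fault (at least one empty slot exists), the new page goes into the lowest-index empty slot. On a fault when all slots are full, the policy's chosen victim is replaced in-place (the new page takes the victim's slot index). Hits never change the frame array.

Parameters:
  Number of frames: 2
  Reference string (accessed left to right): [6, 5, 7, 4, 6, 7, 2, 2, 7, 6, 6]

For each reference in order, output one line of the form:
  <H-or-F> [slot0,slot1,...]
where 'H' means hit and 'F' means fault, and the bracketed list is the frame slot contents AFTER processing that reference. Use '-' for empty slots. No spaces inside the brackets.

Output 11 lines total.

F [6,-]
F [6,5]
F [6,7]
F [6,4]
H [6,4]
F [6,7]
F [2,7]
H [2,7]
H [2,7]
F [6,7]
H [6,7]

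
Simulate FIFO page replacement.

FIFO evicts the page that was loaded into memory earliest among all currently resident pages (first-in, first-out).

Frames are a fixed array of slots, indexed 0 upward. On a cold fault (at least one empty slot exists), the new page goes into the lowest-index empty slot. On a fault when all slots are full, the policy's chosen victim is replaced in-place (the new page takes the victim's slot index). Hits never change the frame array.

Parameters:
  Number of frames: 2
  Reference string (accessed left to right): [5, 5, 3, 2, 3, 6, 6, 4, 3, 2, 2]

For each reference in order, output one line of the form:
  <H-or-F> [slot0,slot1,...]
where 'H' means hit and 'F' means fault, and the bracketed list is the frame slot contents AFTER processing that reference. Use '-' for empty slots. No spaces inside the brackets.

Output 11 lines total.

F [5,-]
H [5,-]
F [5,3]
F [2,3]
H [2,3]
F [2,6]
H [2,6]
F [4,6]
F [4,3]
F [2,3]
H [2,3]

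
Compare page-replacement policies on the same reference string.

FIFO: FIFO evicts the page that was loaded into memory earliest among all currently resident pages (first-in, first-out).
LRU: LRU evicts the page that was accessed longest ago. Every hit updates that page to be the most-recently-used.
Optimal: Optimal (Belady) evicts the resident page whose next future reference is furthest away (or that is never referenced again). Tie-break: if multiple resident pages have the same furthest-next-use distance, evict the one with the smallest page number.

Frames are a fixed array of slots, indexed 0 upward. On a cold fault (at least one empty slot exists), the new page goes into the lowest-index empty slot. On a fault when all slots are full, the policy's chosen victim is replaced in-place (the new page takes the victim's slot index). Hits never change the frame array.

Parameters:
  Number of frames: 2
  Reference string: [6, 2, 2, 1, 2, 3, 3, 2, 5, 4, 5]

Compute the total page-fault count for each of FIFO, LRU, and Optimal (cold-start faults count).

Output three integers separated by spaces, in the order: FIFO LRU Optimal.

Answer: 7 6 6

Derivation:
--- FIFO ---
  step 0: ref 6 -> FAULT, frames=[6,-] (faults so far: 1)
  step 1: ref 2 -> FAULT, frames=[6,2] (faults so far: 2)
  step 2: ref 2 -> HIT, frames=[6,2] (faults so far: 2)
  step 3: ref 1 -> FAULT, evict 6, frames=[1,2] (faults so far: 3)
  step 4: ref 2 -> HIT, frames=[1,2] (faults so far: 3)
  step 5: ref 3 -> FAULT, evict 2, frames=[1,3] (faults so far: 4)
  step 6: ref 3 -> HIT, frames=[1,3] (faults so far: 4)
  step 7: ref 2 -> FAULT, evict 1, frames=[2,3] (faults so far: 5)
  step 8: ref 5 -> FAULT, evict 3, frames=[2,5] (faults so far: 6)
  step 9: ref 4 -> FAULT, evict 2, frames=[4,5] (faults so far: 7)
  step 10: ref 5 -> HIT, frames=[4,5] (faults so far: 7)
  FIFO total faults: 7
--- LRU ---
  step 0: ref 6 -> FAULT, frames=[6,-] (faults so far: 1)
  step 1: ref 2 -> FAULT, frames=[6,2] (faults so far: 2)
  step 2: ref 2 -> HIT, frames=[6,2] (faults so far: 2)
  step 3: ref 1 -> FAULT, evict 6, frames=[1,2] (faults so far: 3)
  step 4: ref 2 -> HIT, frames=[1,2] (faults so far: 3)
  step 5: ref 3 -> FAULT, evict 1, frames=[3,2] (faults so far: 4)
  step 6: ref 3 -> HIT, frames=[3,2] (faults so far: 4)
  step 7: ref 2 -> HIT, frames=[3,2] (faults so far: 4)
  step 8: ref 5 -> FAULT, evict 3, frames=[5,2] (faults so far: 5)
  step 9: ref 4 -> FAULT, evict 2, frames=[5,4] (faults so far: 6)
  step 10: ref 5 -> HIT, frames=[5,4] (faults so far: 6)
  LRU total faults: 6
--- Optimal ---
  step 0: ref 6 -> FAULT, frames=[6,-] (faults so far: 1)
  step 1: ref 2 -> FAULT, frames=[6,2] (faults so far: 2)
  step 2: ref 2 -> HIT, frames=[6,2] (faults so far: 2)
  step 3: ref 1 -> FAULT, evict 6, frames=[1,2] (faults so far: 3)
  step 4: ref 2 -> HIT, frames=[1,2] (faults so far: 3)
  step 5: ref 3 -> FAULT, evict 1, frames=[3,2] (faults so far: 4)
  step 6: ref 3 -> HIT, frames=[3,2] (faults so far: 4)
  step 7: ref 2 -> HIT, frames=[3,2] (faults so far: 4)
  step 8: ref 5 -> FAULT, evict 2, frames=[3,5] (faults so far: 5)
  step 9: ref 4 -> FAULT, evict 3, frames=[4,5] (faults so far: 6)
  step 10: ref 5 -> HIT, frames=[4,5] (faults so far: 6)
  Optimal total faults: 6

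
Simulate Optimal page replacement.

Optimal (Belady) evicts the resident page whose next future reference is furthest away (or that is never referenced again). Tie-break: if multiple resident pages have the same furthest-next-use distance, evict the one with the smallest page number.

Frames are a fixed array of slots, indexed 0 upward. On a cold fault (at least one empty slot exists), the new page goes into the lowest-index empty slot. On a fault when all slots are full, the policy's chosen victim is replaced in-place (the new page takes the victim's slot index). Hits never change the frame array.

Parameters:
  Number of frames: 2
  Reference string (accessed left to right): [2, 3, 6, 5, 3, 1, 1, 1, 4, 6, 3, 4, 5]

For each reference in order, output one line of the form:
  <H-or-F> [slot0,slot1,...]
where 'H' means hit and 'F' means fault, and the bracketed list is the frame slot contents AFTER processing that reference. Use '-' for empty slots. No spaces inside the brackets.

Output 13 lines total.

F [2,-]
F [2,3]
F [6,3]
F [5,3]
H [5,3]
F [1,3]
H [1,3]
H [1,3]
F [4,3]
F [6,3]
H [6,3]
F [6,4]
F [6,5]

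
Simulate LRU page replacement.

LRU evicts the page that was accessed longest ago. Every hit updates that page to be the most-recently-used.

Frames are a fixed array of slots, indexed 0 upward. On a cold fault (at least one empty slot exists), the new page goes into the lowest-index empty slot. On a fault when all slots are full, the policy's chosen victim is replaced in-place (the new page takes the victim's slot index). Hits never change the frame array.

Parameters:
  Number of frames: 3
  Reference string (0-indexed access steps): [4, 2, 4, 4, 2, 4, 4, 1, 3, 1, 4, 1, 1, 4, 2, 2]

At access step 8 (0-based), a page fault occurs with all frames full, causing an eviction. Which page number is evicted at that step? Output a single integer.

Answer: 2

Derivation:
Step 0: ref 4 -> FAULT, frames=[4,-,-]
Step 1: ref 2 -> FAULT, frames=[4,2,-]
Step 2: ref 4 -> HIT, frames=[4,2,-]
Step 3: ref 4 -> HIT, frames=[4,2,-]
Step 4: ref 2 -> HIT, frames=[4,2,-]
Step 5: ref 4 -> HIT, frames=[4,2,-]
Step 6: ref 4 -> HIT, frames=[4,2,-]
Step 7: ref 1 -> FAULT, frames=[4,2,1]
Step 8: ref 3 -> FAULT, evict 2, frames=[4,3,1]
At step 8: evicted page 2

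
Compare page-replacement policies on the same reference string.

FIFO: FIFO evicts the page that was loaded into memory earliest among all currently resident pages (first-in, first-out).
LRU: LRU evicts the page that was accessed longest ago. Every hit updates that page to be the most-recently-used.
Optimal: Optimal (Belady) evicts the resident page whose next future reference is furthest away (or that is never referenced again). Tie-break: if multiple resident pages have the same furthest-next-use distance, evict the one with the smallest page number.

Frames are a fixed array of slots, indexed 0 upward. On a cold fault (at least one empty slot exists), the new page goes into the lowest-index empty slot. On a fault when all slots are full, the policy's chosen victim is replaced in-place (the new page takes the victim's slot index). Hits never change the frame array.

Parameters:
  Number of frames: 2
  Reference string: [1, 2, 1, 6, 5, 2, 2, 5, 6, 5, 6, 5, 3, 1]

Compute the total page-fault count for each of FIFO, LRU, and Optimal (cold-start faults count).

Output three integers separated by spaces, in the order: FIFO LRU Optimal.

--- FIFO ---
  step 0: ref 1 -> FAULT, frames=[1,-] (faults so far: 1)
  step 1: ref 2 -> FAULT, frames=[1,2] (faults so far: 2)
  step 2: ref 1 -> HIT, frames=[1,2] (faults so far: 2)
  step 3: ref 6 -> FAULT, evict 1, frames=[6,2] (faults so far: 3)
  step 4: ref 5 -> FAULT, evict 2, frames=[6,5] (faults so far: 4)
  step 5: ref 2 -> FAULT, evict 6, frames=[2,5] (faults so far: 5)
  step 6: ref 2 -> HIT, frames=[2,5] (faults so far: 5)
  step 7: ref 5 -> HIT, frames=[2,5] (faults so far: 5)
  step 8: ref 6 -> FAULT, evict 5, frames=[2,6] (faults so far: 6)
  step 9: ref 5 -> FAULT, evict 2, frames=[5,6] (faults so far: 7)
  step 10: ref 6 -> HIT, frames=[5,6] (faults so far: 7)
  step 11: ref 5 -> HIT, frames=[5,6] (faults so far: 7)
  step 12: ref 3 -> FAULT, evict 6, frames=[5,3] (faults so far: 8)
  step 13: ref 1 -> FAULT, evict 5, frames=[1,3] (faults so far: 9)
  FIFO total faults: 9
--- LRU ---
  step 0: ref 1 -> FAULT, frames=[1,-] (faults so far: 1)
  step 1: ref 2 -> FAULT, frames=[1,2] (faults so far: 2)
  step 2: ref 1 -> HIT, frames=[1,2] (faults so far: 2)
  step 3: ref 6 -> FAULT, evict 2, frames=[1,6] (faults so far: 3)
  step 4: ref 5 -> FAULT, evict 1, frames=[5,6] (faults so far: 4)
  step 5: ref 2 -> FAULT, evict 6, frames=[5,2] (faults so far: 5)
  step 6: ref 2 -> HIT, frames=[5,2] (faults so far: 5)
  step 7: ref 5 -> HIT, frames=[5,2] (faults so far: 5)
  step 8: ref 6 -> FAULT, evict 2, frames=[5,6] (faults so far: 6)
  step 9: ref 5 -> HIT, frames=[5,6] (faults so far: 6)
  step 10: ref 6 -> HIT, frames=[5,6] (faults so far: 6)
  step 11: ref 5 -> HIT, frames=[5,6] (faults so far: 6)
  step 12: ref 3 -> FAULT, evict 6, frames=[5,3] (faults so far: 7)
  step 13: ref 1 -> FAULT, evict 5, frames=[1,3] (faults so far: 8)
  LRU total faults: 8
--- Optimal ---
  step 0: ref 1 -> FAULT, frames=[1,-] (faults so far: 1)
  step 1: ref 2 -> FAULT, frames=[1,2] (faults so far: 2)
  step 2: ref 1 -> HIT, frames=[1,2] (faults so far: 2)
  step 3: ref 6 -> FAULT, evict 1, frames=[6,2] (faults so far: 3)
  step 4: ref 5 -> FAULT, evict 6, frames=[5,2] (faults so far: 4)
  step 5: ref 2 -> HIT, frames=[5,2] (faults so far: 4)
  step 6: ref 2 -> HIT, frames=[5,2] (faults so far: 4)
  step 7: ref 5 -> HIT, frames=[5,2] (faults so far: 4)
  step 8: ref 6 -> FAULT, evict 2, frames=[5,6] (faults so far: 5)
  step 9: ref 5 -> HIT, frames=[5,6] (faults so far: 5)
  step 10: ref 6 -> HIT, frames=[5,6] (faults so far: 5)
  step 11: ref 5 -> HIT, frames=[5,6] (faults so far: 5)
  step 12: ref 3 -> FAULT, evict 5, frames=[3,6] (faults so far: 6)
  step 13: ref 1 -> FAULT, evict 3, frames=[1,6] (faults so far: 7)
  Optimal total faults: 7

Answer: 9 8 7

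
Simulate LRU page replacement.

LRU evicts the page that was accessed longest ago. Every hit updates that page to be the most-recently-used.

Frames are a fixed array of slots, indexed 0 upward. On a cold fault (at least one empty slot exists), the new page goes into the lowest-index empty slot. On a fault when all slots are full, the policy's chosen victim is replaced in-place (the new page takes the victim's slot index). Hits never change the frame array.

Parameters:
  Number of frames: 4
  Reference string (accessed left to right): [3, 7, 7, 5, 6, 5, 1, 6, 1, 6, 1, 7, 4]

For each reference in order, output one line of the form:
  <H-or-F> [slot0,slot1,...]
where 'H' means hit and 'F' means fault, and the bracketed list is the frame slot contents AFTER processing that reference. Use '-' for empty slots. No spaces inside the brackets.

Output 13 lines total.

F [3,-,-,-]
F [3,7,-,-]
H [3,7,-,-]
F [3,7,5,-]
F [3,7,5,6]
H [3,7,5,6]
F [1,7,5,6]
H [1,7,5,6]
H [1,7,5,6]
H [1,7,5,6]
H [1,7,5,6]
H [1,7,5,6]
F [1,7,4,6]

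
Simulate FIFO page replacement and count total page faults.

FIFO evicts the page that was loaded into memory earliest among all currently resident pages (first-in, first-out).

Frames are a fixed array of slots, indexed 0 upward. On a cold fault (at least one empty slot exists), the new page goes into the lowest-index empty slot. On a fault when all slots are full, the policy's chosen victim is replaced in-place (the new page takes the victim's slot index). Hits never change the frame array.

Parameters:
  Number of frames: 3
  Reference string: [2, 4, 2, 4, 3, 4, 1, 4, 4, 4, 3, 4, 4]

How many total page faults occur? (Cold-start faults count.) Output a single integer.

Answer: 4

Derivation:
Step 0: ref 2 → FAULT, frames=[2,-,-]
Step 1: ref 4 → FAULT, frames=[2,4,-]
Step 2: ref 2 → HIT, frames=[2,4,-]
Step 3: ref 4 → HIT, frames=[2,4,-]
Step 4: ref 3 → FAULT, frames=[2,4,3]
Step 5: ref 4 → HIT, frames=[2,4,3]
Step 6: ref 1 → FAULT (evict 2), frames=[1,4,3]
Step 7: ref 4 → HIT, frames=[1,4,3]
Step 8: ref 4 → HIT, frames=[1,4,3]
Step 9: ref 4 → HIT, frames=[1,4,3]
Step 10: ref 3 → HIT, frames=[1,4,3]
Step 11: ref 4 → HIT, frames=[1,4,3]
Step 12: ref 4 → HIT, frames=[1,4,3]
Total faults: 4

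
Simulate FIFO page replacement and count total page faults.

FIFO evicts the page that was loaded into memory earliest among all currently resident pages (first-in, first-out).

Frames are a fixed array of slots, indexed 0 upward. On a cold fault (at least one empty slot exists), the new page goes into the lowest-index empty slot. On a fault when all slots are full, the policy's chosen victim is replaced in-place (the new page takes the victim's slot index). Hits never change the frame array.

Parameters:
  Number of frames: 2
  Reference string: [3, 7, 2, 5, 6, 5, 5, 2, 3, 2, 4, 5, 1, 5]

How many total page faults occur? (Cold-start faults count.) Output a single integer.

Answer: 10

Derivation:
Step 0: ref 3 → FAULT, frames=[3,-]
Step 1: ref 7 → FAULT, frames=[3,7]
Step 2: ref 2 → FAULT (evict 3), frames=[2,7]
Step 3: ref 5 → FAULT (evict 7), frames=[2,5]
Step 4: ref 6 → FAULT (evict 2), frames=[6,5]
Step 5: ref 5 → HIT, frames=[6,5]
Step 6: ref 5 → HIT, frames=[6,5]
Step 7: ref 2 → FAULT (evict 5), frames=[6,2]
Step 8: ref 3 → FAULT (evict 6), frames=[3,2]
Step 9: ref 2 → HIT, frames=[3,2]
Step 10: ref 4 → FAULT (evict 2), frames=[3,4]
Step 11: ref 5 → FAULT (evict 3), frames=[5,4]
Step 12: ref 1 → FAULT (evict 4), frames=[5,1]
Step 13: ref 5 → HIT, frames=[5,1]
Total faults: 10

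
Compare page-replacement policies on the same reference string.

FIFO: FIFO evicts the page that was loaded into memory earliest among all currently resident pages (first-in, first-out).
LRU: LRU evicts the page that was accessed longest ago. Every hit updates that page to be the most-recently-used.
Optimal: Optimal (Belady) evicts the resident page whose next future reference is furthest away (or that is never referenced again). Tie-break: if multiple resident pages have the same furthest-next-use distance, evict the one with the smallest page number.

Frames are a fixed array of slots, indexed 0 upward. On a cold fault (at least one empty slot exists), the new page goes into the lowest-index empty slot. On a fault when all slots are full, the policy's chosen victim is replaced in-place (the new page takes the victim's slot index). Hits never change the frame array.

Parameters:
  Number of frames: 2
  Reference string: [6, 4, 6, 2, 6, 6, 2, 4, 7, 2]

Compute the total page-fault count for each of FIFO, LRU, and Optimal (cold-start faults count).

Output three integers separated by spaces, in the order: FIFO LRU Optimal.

--- FIFO ---
  step 0: ref 6 -> FAULT, frames=[6,-] (faults so far: 1)
  step 1: ref 4 -> FAULT, frames=[6,4] (faults so far: 2)
  step 2: ref 6 -> HIT, frames=[6,4] (faults so far: 2)
  step 3: ref 2 -> FAULT, evict 6, frames=[2,4] (faults so far: 3)
  step 4: ref 6 -> FAULT, evict 4, frames=[2,6] (faults so far: 4)
  step 5: ref 6 -> HIT, frames=[2,6] (faults so far: 4)
  step 6: ref 2 -> HIT, frames=[2,6] (faults so far: 4)
  step 7: ref 4 -> FAULT, evict 2, frames=[4,6] (faults so far: 5)
  step 8: ref 7 -> FAULT, evict 6, frames=[4,7] (faults so far: 6)
  step 9: ref 2 -> FAULT, evict 4, frames=[2,7] (faults so far: 7)
  FIFO total faults: 7
--- LRU ---
  step 0: ref 6 -> FAULT, frames=[6,-] (faults so far: 1)
  step 1: ref 4 -> FAULT, frames=[6,4] (faults so far: 2)
  step 2: ref 6 -> HIT, frames=[6,4] (faults so far: 2)
  step 3: ref 2 -> FAULT, evict 4, frames=[6,2] (faults so far: 3)
  step 4: ref 6 -> HIT, frames=[6,2] (faults so far: 3)
  step 5: ref 6 -> HIT, frames=[6,2] (faults so far: 3)
  step 6: ref 2 -> HIT, frames=[6,2] (faults so far: 3)
  step 7: ref 4 -> FAULT, evict 6, frames=[4,2] (faults so far: 4)
  step 8: ref 7 -> FAULT, evict 2, frames=[4,7] (faults so far: 5)
  step 9: ref 2 -> FAULT, evict 4, frames=[2,7] (faults so far: 6)
  LRU total faults: 6
--- Optimal ---
  step 0: ref 6 -> FAULT, frames=[6,-] (faults so far: 1)
  step 1: ref 4 -> FAULT, frames=[6,4] (faults so far: 2)
  step 2: ref 6 -> HIT, frames=[6,4] (faults so far: 2)
  step 3: ref 2 -> FAULT, evict 4, frames=[6,2] (faults so far: 3)
  step 4: ref 6 -> HIT, frames=[6,2] (faults so far: 3)
  step 5: ref 6 -> HIT, frames=[6,2] (faults so far: 3)
  step 6: ref 2 -> HIT, frames=[6,2] (faults so far: 3)
  step 7: ref 4 -> FAULT, evict 6, frames=[4,2] (faults so far: 4)
  step 8: ref 7 -> FAULT, evict 4, frames=[7,2] (faults so far: 5)
  step 9: ref 2 -> HIT, frames=[7,2] (faults so far: 5)
  Optimal total faults: 5

Answer: 7 6 5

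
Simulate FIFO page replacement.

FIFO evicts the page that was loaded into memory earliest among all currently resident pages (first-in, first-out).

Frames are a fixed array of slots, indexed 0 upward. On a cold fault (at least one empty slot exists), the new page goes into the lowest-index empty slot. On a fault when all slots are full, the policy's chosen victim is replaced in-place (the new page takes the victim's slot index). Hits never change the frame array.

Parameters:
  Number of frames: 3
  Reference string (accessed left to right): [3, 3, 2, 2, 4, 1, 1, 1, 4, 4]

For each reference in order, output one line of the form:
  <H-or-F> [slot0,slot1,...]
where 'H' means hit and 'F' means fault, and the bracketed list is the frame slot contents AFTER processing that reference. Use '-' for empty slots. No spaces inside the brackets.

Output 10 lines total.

F [3,-,-]
H [3,-,-]
F [3,2,-]
H [3,2,-]
F [3,2,4]
F [1,2,4]
H [1,2,4]
H [1,2,4]
H [1,2,4]
H [1,2,4]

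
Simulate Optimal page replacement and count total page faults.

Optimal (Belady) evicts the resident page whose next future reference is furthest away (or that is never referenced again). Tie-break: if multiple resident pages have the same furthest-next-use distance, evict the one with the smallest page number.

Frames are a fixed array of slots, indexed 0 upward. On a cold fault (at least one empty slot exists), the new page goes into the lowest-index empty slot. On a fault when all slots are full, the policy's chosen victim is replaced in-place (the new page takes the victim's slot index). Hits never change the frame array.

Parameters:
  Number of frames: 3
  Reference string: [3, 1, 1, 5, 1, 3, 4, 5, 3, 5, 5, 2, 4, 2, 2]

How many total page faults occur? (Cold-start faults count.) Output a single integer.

Step 0: ref 3 → FAULT, frames=[3,-,-]
Step 1: ref 1 → FAULT, frames=[3,1,-]
Step 2: ref 1 → HIT, frames=[3,1,-]
Step 3: ref 5 → FAULT, frames=[3,1,5]
Step 4: ref 1 → HIT, frames=[3,1,5]
Step 5: ref 3 → HIT, frames=[3,1,5]
Step 6: ref 4 → FAULT (evict 1), frames=[3,4,5]
Step 7: ref 5 → HIT, frames=[3,4,5]
Step 8: ref 3 → HIT, frames=[3,4,5]
Step 9: ref 5 → HIT, frames=[3,4,5]
Step 10: ref 5 → HIT, frames=[3,4,5]
Step 11: ref 2 → FAULT (evict 3), frames=[2,4,5]
Step 12: ref 4 → HIT, frames=[2,4,5]
Step 13: ref 2 → HIT, frames=[2,4,5]
Step 14: ref 2 → HIT, frames=[2,4,5]
Total faults: 5

Answer: 5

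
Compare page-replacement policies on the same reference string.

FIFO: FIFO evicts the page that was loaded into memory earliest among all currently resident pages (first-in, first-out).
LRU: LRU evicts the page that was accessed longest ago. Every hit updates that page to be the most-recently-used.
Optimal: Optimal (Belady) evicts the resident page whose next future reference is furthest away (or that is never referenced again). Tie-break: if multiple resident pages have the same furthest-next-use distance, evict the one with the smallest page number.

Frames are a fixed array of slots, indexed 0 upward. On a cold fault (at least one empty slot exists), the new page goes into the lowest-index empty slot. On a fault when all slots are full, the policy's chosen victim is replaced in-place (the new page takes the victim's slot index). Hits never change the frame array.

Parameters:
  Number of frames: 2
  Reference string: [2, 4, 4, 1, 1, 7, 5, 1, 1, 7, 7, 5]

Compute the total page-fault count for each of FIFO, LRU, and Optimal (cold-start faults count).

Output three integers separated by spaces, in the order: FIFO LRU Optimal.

--- FIFO ---
  step 0: ref 2 -> FAULT, frames=[2,-] (faults so far: 1)
  step 1: ref 4 -> FAULT, frames=[2,4] (faults so far: 2)
  step 2: ref 4 -> HIT, frames=[2,4] (faults so far: 2)
  step 3: ref 1 -> FAULT, evict 2, frames=[1,4] (faults so far: 3)
  step 4: ref 1 -> HIT, frames=[1,4] (faults so far: 3)
  step 5: ref 7 -> FAULT, evict 4, frames=[1,7] (faults so far: 4)
  step 6: ref 5 -> FAULT, evict 1, frames=[5,7] (faults so far: 5)
  step 7: ref 1 -> FAULT, evict 7, frames=[5,1] (faults so far: 6)
  step 8: ref 1 -> HIT, frames=[5,1] (faults so far: 6)
  step 9: ref 7 -> FAULT, evict 5, frames=[7,1] (faults so far: 7)
  step 10: ref 7 -> HIT, frames=[7,1] (faults so far: 7)
  step 11: ref 5 -> FAULT, evict 1, frames=[7,5] (faults so far: 8)
  FIFO total faults: 8
--- LRU ---
  step 0: ref 2 -> FAULT, frames=[2,-] (faults so far: 1)
  step 1: ref 4 -> FAULT, frames=[2,4] (faults so far: 2)
  step 2: ref 4 -> HIT, frames=[2,4] (faults so far: 2)
  step 3: ref 1 -> FAULT, evict 2, frames=[1,4] (faults so far: 3)
  step 4: ref 1 -> HIT, frames=[1,4] (faults so far: 3)
  step 5: ref 7 -> FAULT, evict 4, frames=[1,7] (faults so far: 4)
  step 6: ref 5 -> FAULT, evict 1, frames=[5,7] (faults so far: 5)
  step 7: ref 1 -> FAULT, evict 7, frames=[5,1] (faults so far: 6)
  step 8: ref 1 -> HIT, frames=[5,1] (faults so far: 6)
  step 9: ref 7 -> FAULT, evict 5, frames=[7,1] (faults so far: 7)
  step 10: ref 7 -> HIT, frames=[7,1] (faults so far: 7)
  step 11: ref 5 -> FAULT, evict 1, frames=[7,5] (faults so far: 8)
  LRU total faults: 8
--- Optimal ---
  step 0: ref 2 -> FAULT, frames=[2,-] (faults so far: 1)
  step 1: ref 4 -> FAULT, frames=[2,4] (faults so far: 2)
  step 2: ref 4 -> HIT, frames=[2,4] (faults so far: 2)
  step 3: ref 1 -> FAULT, evict 2, frames=[1,4] (faults so far: 3)
  step 4: ref 1 -> HIT, frames=[1,4] (faults so far: 3)
  step 5: ref 7 -> FAULT, evict 4, frames=[1,7] (faults so far: 4)
  step 6: ref 5 -> FAULT, evict 7, frames=[1,5] (faults so far: 5)
  step 7: ref 1 -> HIT, frames=[1,5] (faults so far: 5)
  step 8: ref 1 -> HIT, frames=[1,5] (faults so far: 5)
  step 9: ref 7 -> FAULT, evict 1, frames=[7,5] (faults so far: 6)
  step 10: ref 7 -> HIT, frames=[7,5] (faults so far: 6)
  step 11: ref 5 -> HIT, frames=[7,5] (faults so far: 6)
  Optimal total faults: 6

Answer: 8 8 6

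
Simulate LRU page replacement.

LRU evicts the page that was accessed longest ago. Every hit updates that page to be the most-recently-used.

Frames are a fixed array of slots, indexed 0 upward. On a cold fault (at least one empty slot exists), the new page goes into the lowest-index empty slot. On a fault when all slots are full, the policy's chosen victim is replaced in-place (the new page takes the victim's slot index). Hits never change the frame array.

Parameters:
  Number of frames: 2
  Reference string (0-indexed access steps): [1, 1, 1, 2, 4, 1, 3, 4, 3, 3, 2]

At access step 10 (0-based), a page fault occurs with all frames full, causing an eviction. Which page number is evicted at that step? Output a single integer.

Step 0: ref 1 -> FAULT, frames=[1,-]
Step 1: ref 1 -> HIT, frames=[1,-]
Step 2: ref 1 -> HIT, frames=[1,-]
Step 3: ref 2 -> FAULT, frames=[1,2]
Step 4: ref 4 -> FAULT, evict 1, frames=[4,2]
Step 5: ref 1 -> FAULT, evict 2, frames=[4,1]
Step 6: ref 3 -> FAULT, evict 4, frames=[3,1]
Step 7: ref 4 -> FAULT, evict 1, frames=[3,4]
Step 8: ref 3 -> HIT, frames=[3,4]
Step 9: ref 3 -> HIT, frames=[3,4]
Step 10: ref 2 -> FAULT, evict 4, frames=[3,2]
At step 10: evicted page 4

Answer: 4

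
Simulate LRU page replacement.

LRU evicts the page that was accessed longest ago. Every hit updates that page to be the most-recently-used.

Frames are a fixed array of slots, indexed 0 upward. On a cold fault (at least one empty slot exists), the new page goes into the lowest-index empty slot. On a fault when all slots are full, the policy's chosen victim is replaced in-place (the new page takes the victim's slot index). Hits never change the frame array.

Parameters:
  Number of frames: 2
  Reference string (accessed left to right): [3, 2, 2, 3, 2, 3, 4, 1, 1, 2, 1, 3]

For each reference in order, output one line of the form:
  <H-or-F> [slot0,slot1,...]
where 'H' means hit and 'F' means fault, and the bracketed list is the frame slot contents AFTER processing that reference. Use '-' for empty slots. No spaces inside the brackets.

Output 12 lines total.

F [3,-]
F [3,2]
H [3,2]
H [3,2]
H [3,2]
H [3,2]
F [3,4]
F [1,4]
H [1,4]
F [1,2]
H [1,2]
F [1,3]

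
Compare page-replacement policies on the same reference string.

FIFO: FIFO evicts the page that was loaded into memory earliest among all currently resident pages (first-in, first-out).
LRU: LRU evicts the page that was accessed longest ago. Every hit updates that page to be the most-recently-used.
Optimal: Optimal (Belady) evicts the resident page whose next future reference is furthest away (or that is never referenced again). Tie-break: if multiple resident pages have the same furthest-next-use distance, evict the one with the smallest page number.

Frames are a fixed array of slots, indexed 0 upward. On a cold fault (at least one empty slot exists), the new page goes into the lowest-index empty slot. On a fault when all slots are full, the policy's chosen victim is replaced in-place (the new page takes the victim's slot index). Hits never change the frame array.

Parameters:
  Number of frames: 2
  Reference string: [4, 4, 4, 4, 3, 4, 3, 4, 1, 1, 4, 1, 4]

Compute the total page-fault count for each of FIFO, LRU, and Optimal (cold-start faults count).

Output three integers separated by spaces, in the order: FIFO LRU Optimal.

--- FIFO ---
  step 0: ref 4 -> FAULT, frames=[4,-] (faults so far: 1)
  step 1: ref 4 -> HIT, frames=[4,-] (faults so far: 1)
  step 2: ref 4 -> HIT, frames=[4,-] (faults so far: 1)
  step 3: ref 4 -> HIT, frames=[4,-] (faults so far: 1)
  step 4: ref 3 -> FAULT, frames=[4,3] (faults so far: 2)
  step 5: ref 4 -> HIT, frames=[4,3] (faults so far: 2)
  step 6: ref 3 -> HIT, frames=[4,3] (faults so far: 2)
  step 7: ref 4 -> HIT, frames=[4,3] (faults so far: 2)
  step 8: ref 1 -> FAULT, evict 4, frames=[1,3] (faults so far: 3)
  step 9: ref 1 -> HIT, frames=[1,3] (faults so far: 3)
  step 10: ref 4 -> FAULT, evict 3, frames=[1,4] (faults so far: 4)
  step 11: ref 1 -> HIT, frames=[1,4] (faults so far: 4)
  step 12: ref 4 -> HIT, frames=[1,4] (faults so far: 4)
  FIFO total faults: 4
--- LRU ---
  step 0: ref 4 -> FAULT, frames=[4,-] (faults so far: 1)
  step 1: ref 4 -> HIT, frames=[4,-] (faults so far: 1)
  step 2: ref 4 -> HIT, frames=[4,-] (faults so far: 1)
  step 3: ref 4 -> HIT, frames=[4,-] (faults so far: 1)
  step 4: ref 3 -> FAULT, frames=[4,3] (faults so far: 2)
  step 5: ref 4 -> HIT, frames=[4,3] (faults so far: 2)
  step 6: ref 3 -> HIT, frames=[4,3] (faults so far: 2)
  step 7: ref 4 -> HIT, frames=[4,3] (faults so far: 2)
  step 8: ref 1 -> FAULT, evict 3, frames=[4,1] (faults so far: 3)
  step 9: ref 1 -> HIT, frames=[4,1] (faults so far: 3)
  step 10: ref 4 -> HIT, frames=[4,1] (faults so far: 3)
  step 11: ref 1 -> HIT, frames=[4,1] (faults so far: 3)
  step 12: ref 4 -> HIT, frames=[4,1] (faults so far: 3)
  LRU total faults: 3
--- Optimal ---
  step 0: ref 4 -> FAULT, frames=[4,-] (faults so far: 1)
  step 1: ref 4 -> HIT, frames=[4,-] (faults so far: 1)
  step 2: ref 4 -> HIT, frames=[4,-] (faults so far: 1)
  step 3: ref 4 -> HIT, frames=[4,-] (faults so far: 1)
  step 4: ref 3 -> FAULT, frames=[4,3] (faults so far: 2)
  step 5: ref 4 -> HIT, frames=[4,3] (faults so far: 2)
  step 6: ref 3 -> HIT, frames=[4,3] (faults so far: 2)
  step 7: ref 4 -> HIT, frames=[4,3] (faults so far: 2)
  step 8: ref 1 -> FAULT, evict 3, frames=[4,1] (faults so far: 3)
  step 9: ref 1 -> HIT, frames=[4,1] (faults so far: 3)
  step 10: ref 4 -> HIT, frames=[4,1] (faults so far: 3)
  step 11: ref 1 -> HIT, frames=[4,1] (faults so far: 3)
  step 12: ref 4 -> HIT, frames=[4,1] (faults so far: 3)
  Optimal total faults: 3

Answer: 4 3 3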